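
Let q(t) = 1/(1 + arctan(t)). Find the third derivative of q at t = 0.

-4

Substitute the inner expansion into the outer series and collect powers.
The coefficient of t^3 in the expansion is -2/3, so q′′′(0) = 3! * (-2/3) = -4.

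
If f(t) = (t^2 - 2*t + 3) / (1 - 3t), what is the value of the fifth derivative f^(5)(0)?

71280

Shift and add copies of the series according to the polynomial's terms.
From the series, [t^5] f = 594; multiply by 5! = 120 to get 71280.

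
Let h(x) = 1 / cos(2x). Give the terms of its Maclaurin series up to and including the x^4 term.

Divide the numerator series by the denominator series (power-series long division).
h(0) = 1
h′(0) = 0
h′′(0) = 4
h′′′(0) = 0
h^(4)(0) = 80

10*x^4/3 + 2*x^2 + 1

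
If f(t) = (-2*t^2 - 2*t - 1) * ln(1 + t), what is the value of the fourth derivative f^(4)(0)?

Multiply each power in the prefactor through the base expansion.
From the series, [t^4] f = 7/12; multiply by 4! = 24 to get 14.

14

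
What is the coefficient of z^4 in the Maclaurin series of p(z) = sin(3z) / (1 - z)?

Write out both Maclaurin series and multiply, keeping only the needed powers.
p(0) = 0
p′(0) = 3
p′′(0) = 6
p′′′(0) = -9
p^(4)(0) = -36
The Taylor polynomial is Σ p^(k)(0)/k! · z^k.

-3/2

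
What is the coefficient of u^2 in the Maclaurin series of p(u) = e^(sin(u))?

1/2

Plug the Maclaurin series of the inner function into that of the outer and collect terms.
p(0) = 1
p′(0) = 1
p′′(0) = 1
So c_2 = p′′(0)/2! = 1/2.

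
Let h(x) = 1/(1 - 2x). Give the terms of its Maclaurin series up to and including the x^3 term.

8*x^3 + 4*x^2 + 2*x + 1

h(0) = 1
h′(0) = 2
h′′(0) = 8
h′′′(0) = 48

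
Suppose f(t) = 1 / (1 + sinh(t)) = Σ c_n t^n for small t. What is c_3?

Use the geometric series for the reciprocal, then substitute.
f(0) = 1
f′(0) = -1
f′′(0) = 2
f′′′(0) = -7
So c_3 = f′′′(0)/3! = -7/6.

-7/6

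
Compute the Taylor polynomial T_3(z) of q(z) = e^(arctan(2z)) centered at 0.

-4*z^3/3 + 2*z^2 + 2*z + 1

Plug the Maclaurin series of the inner function into that of the outer and collect terms.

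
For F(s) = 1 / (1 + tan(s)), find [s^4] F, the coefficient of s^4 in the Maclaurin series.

Write 1/(1+u) = 1 - u + u^2 - u^3 + ... and substitute the series for u.
[s^0] = 1;  [s^1] = -1;  [s^2] = 1;  [s^3] = -4/3;  [s^4] = 5/3.

5/3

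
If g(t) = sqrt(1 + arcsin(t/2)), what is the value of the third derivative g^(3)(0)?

7/64

Plug the Maclaurin series of the inner function into that of the outer and collect terms.
From the series, [t^3] g = 7/384; multiply by 3! = 6 to get 7/64.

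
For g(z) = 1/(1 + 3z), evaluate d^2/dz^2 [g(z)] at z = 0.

18

Apply the Taylor formula c_k = f^(k)(a)/k!.
From the series, [z^2] g = 9; multiply by 2! = 2 to get 18.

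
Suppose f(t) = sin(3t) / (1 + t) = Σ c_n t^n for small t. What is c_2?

-3

Write out both Maclaurin series and multiply, keeping only the needed powers.
f(0) = 0
f′(0) = 3
f′′(0) = -6
So c_2 = f′′(0)/2! = -3.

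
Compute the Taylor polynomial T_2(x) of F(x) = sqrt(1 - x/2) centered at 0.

-x^2/32 - x/4 + 1

Differentiate repeatedly and evaluate at the center.
F(0) = 1
F′(0) = -1/4
F′′(0) = -1/16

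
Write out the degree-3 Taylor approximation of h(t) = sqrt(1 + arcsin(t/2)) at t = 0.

Substitute the inner expansion into the outer series and collect powers.

7*t^3/384 - t^2/32 + t/4 + 1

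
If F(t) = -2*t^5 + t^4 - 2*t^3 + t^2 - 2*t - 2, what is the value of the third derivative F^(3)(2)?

Differentiate repeatedly and evaluate at the center.
The coefficient of (t - 2)^3 in the expansion is -74, so F′′′(2) = 3! * (-74) = -444.

-444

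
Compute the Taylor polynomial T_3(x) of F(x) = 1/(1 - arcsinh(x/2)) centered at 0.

Substitute the inner expansion into the outer series and collect powers.
[x^0] = 1;  [x^1] = 1/2;  [x^2] = 1/4;  [x^3] = 5/48.

5*x^3/48 + x^2/4 + x/2 + 1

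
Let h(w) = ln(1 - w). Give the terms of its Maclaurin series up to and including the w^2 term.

-w^2/2 - w

h(0) = 0
h′(0) = -1
h′′(0) = -1
The Taylor polynomial is Σ h^(k)(0)/k! · w^k.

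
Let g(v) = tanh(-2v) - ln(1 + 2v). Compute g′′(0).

4

Add the two expansions coefficient-wise.
The coefficient of v^2 in the expansion is 2, so g′′(0) = 2! * (2) = 4.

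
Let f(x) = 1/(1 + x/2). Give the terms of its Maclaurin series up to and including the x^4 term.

x^4/16 - x^3/8 + x^2/4 - x/2 + 1

Apply the Taylor formula c_k = f^(k)(a)/k!.
f(0) = 1
f′(0) = -1/2
f′′(0) = 1/2
f′′′(0) = -3/4
f^(4)(0) = 3/2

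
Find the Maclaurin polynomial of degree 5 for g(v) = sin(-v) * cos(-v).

-2*v^5/15 + 2*v^3/3 - v

Write out both Maclaurin series and multiply, keeping only the needed powers.
[v^0] = 0;  [v^1] = -1;  [v^2] = 0;  [v^3] = 2/3;  [v^4] = 0;  [v^5] = -2/15.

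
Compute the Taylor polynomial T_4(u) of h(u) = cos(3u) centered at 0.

Compute the successive derivatives at the expansion point and divide by k!.
h(0) = 1
h′(0) = 0
h′′(0) = -9
h′′′(0) = 0
h^(4)(0) = 81
Then c_k = h^(k)(0)/k! gives each Taylor coefficient.

27*u^4/8 - 9*u^2/2 + 1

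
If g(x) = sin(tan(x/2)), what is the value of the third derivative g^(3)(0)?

1/8

Substitute the inner expansion into the outer series and collect powers.
From the series, [x^3] g = 1/48; multiply by 3! = 6 to get 1/8.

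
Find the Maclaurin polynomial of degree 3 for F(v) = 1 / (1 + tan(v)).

Use the geometric series for the reciprocal, then substitute.
F(0) = 1
F′(0) = -1
F′′(0) = 2
F′′′(0) = -8
Then c_k = F^(k)(0)/k! gives each Taylor coefficient.

-4*v^3/3 + v^2 - v + 1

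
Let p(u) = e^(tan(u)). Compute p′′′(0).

3

Compose series: expand the inner function first, then feed it into the outer expansion.
The coefficient of u^3 in the expansion is 1/2, so p′′′(0) = 3! * (1/2) = 3.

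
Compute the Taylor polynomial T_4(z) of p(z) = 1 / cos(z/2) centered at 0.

5*z^4/384 + z^2/8 + 1

Write the quotient as an unknown series and match coefficients against numerator = denominator · series.
[z^0] = 1;  [z^1] = 0;  [z^2] = 1/8;  [z^3] = 0;  [z^4] = 5/384.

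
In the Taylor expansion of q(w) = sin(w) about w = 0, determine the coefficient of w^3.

[w^0] = 0;  [w^1] = 1;  [w^2] = 0;  [w^3] = -1/6.

-1/6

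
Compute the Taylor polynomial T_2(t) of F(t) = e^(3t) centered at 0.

[t^0] = 1;  [t^1] = 3;  [t^2] = 9/2.

9*t^2/2 + 3*t + 1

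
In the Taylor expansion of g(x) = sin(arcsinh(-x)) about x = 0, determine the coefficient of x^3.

Compose series: expand the inner function first, then feed it into the outer expansion.
[x^0] = 0;  [x^1] = -1;  [x^2] = 0;  [x^3] = 1/3.
So c_3 = g′′′(0)/3! = 1/3.

1/3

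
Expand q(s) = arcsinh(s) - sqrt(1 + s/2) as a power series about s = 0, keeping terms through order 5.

3037*s^5/40960 + 5*s^4/2048 - 67*s^3/384 + s^2/32 + 3*s/4 - 1

Add the two expansions coefficient-wise.
q(0) = -1
q′(0) = 3/4
q′′(0) = 1/16
q′′′(0) = -67/64
q^(4)(0) = 15/256
q^(5)(0) = 9111/1024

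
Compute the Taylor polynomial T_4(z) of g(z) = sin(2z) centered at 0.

Use the known series and substitute for the argument.
g(0) = 0
g′(0) = 2
g′′(0) = 0
g′′′(0) = -8
g^(4)(0) = 0

-4*z^3/3 + 2*z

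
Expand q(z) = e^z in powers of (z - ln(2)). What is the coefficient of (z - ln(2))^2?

1

c_2 = q′′(ln(2))/2! = 1.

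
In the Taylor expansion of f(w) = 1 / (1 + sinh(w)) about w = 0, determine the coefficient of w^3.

-7/6

Expand as Σ (-1)^k u^k with u equal to the inner function's series.
[w^0] = 1;  [w^1] = -1;  [w^2] = 1;  [w^3] = -7/6.
So c_3 = f′′′(0)/3! = -7/6.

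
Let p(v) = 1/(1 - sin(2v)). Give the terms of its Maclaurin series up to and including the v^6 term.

Compose series: expand the inner function first, then feed it into the outer expansion.
p(0) = 1
p′(0) = 2
p′′(0) = 8
p′′′(0) = 40
p^(4)(0) = 256
p^(5)(0) = 1952
p^(6)(0) = 17408
The Taylor polynomial is Σ p^(k)(0)/k! · v^k.

1088*v^6/45 + 244*v^5/15 + 32*v^4/3 + 20*v^3/3 + 4*v^2 + 2*v + 1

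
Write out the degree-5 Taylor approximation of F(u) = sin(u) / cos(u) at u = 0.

Divide the numerator series by the denominator series (power-series long division).
F(0) = 0
F′(0) = 1
F′′(0) = 0
F′′′(0) = 2
F^(4)(0) = 0
F^(5)(0) = 16

2*u^5/15 + u^3/3 + u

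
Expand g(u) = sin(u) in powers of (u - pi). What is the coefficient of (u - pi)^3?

g(pi) = 0
g′(pi) = -1
g′′(pi) = 0
g′′′(pi) = 1
So c_3 = g′′′(pi)/3! = 1/6.

1/6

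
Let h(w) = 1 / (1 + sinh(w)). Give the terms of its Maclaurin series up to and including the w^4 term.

Use the geometric series for the reciprocal, then substitute.
h(0) = 1
h′(0) = -1
h′′(0) = 2
h′′′(0) = -7
h^(4)(0) = 32

4*w^4/3 - 7*w^3/6 + w^2 - w + 1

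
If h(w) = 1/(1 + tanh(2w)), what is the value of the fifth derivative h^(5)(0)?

-512

Substitute the inner expansion into the outer series and collect powers.
From the series, [w^5] h = -64/15; multiply by 5! = 120 to get -512.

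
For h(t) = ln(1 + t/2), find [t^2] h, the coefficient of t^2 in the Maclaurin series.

-1/8

h(0) = 0
h′(0) = 1/2
h′′(0) = -1/4
The Taylor polynomial is Σ h^(k)(0)/k! · t^k.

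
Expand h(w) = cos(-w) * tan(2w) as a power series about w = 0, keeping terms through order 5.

Expand each factor separately, then convolve coefficients.
[w^0] = 0;  [w^1] = 2;  [w^2] = 0;  [w^3] = 5/3;  [w^4] = 0;  [w^5] = 181/60.

181*w^5/60 + 5*w^3/3 + 2*w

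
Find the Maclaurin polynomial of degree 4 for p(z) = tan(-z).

[z^0] = 0;  [z^1] = -1;  [z^2] = 0;  [z^3] = -1/3;  [z^4] = 0.

-z^3/3 - z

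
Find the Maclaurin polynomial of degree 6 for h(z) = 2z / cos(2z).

20*z^5/3 + 4*z^3 + 2*z

Invert the denominator's series and multiply.
h(0) = 0
h′(0) = 2
h′′(0) = 0
h′′′(0) = 24
h^(4)(0) = 0
h^(5)(0) = 800
h^(6)(0) = 0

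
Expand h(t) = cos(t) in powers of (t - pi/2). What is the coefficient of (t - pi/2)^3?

1/6

Apply the Taylor formula c_k = f^(k)(a)/k!.
[(t - pi/2)^0] = 0;  [(t - pi/2)^1] = -1;  [(t - pi/2)^2] = 0;  [(t - pi/2)^3] = 1/6.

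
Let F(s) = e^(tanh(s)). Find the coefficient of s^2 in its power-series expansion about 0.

Substitute the inner expansion into the outer series and collect powers.
[s^0] = 1;  [s^1] = 1;  [s^2] = 1/2.

1/2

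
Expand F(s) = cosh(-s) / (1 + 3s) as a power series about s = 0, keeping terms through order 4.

Write out both Maclaurin series and multiply, keeping only the needed powers.
[s^0] = 1;  [s^1] = -3;  [s^2] = 19/2;  [s^3] = -57/2;  [s^4] = 2053/24.

2053*s^4/24 - 57*s^3/2 + 19*s^2/2 - 3*s + 1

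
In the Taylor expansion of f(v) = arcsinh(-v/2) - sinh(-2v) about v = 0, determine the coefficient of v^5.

Combine the two series term by term.
f(0) = 0
f′(0) = 3/2
f′′(0) = 0
f′′′(0) = 65/8
f^(4)(0) = 0
f^(5)(0) = 1015/32
Dividing each by k! gives the coefficients c_0, ..., c_5.

203/768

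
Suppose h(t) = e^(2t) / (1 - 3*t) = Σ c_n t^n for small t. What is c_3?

Use 1/(1 - r) = Σ r^k on the denominator, then take the Cauchy product.
So c_3 = h′′′(0)/3! = 157/3.

157/3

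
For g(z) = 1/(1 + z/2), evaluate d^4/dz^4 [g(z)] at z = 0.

3/2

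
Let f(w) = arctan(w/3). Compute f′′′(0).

-2/27

Compute the successive derivatives at the expansion point and divide by k!.
From the series, [w^3] f = -1/81; multiply by 3! = 6 to get -2/27.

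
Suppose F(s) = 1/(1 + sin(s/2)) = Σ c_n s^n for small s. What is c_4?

Substitute the inner expansion into the outer series and collect powers.
F(0) = 1
F′(0) = -1/2
F′′(0) = 1/2
F′′′(0) = -5/8
F^(4)(0) = 1
So c_4 = F^(4)(0)/4! = 1/24.

1/24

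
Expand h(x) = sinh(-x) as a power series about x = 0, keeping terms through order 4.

-x^3/6 - x

Compute the successive derivatives at the expansion point and divide by k!.
[x^0] = 0;  [x^1] = -1;  [x^2] = 0;  [x^3] = -1/6;  [x^4] = 0.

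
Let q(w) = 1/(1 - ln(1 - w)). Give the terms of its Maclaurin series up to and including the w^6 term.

Substitute the inner expansion into the outer series and collect powers.
q(0) = 1
q′(0) = -1
q′′(0) = 1
q′′′(0) = -2
q^(4)(0) = 4
q^(5)(0) = -14
q^(6)(0) = 38
The Taylor polynomial is Σ q^(k)(0)/k! · w^k.

19*w^6/360 - 7*w^5/60 + w^4/6 - w^3/3 + w^2/2 - w + 1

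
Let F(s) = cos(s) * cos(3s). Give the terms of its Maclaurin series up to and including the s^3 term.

Multiply the two series term by term and collect like powers.
F(0) = 1
F′(0) = 0
F′′(0) = -10
F′′′(0) = 0

1 - 5*s^2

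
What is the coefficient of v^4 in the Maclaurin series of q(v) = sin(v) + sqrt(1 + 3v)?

Add the two expansions coefficient-wise.

-405/128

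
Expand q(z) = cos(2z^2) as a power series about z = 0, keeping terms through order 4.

1 - 2*z^4

Compute the successive derivatives at the expansion point and divide by k!.
q(0) = 1
q′(0) = 0
q′′(0) = 0
q′′′(0) = 0
q^(4)(0) = -48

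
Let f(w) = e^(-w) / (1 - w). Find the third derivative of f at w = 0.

Expand each factor separately, then convolve coefficients.
The coefficient of w^3 in the expansion is 1/3, so f′′′(0) = 3! * (1/3) = 2.

2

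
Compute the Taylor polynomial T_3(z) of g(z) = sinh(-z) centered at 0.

Differentiate repeatedly and evaluate at the center.
g(0) = 0
g′(0) = -1
g′′(0) = 0
g′′′(0) = -1
The Taylor polynomial is Σ g^(k)(0)/k! · z^k.

-z^3/6 - z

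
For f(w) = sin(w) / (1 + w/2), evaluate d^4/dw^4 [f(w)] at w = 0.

Expand each factor separately, then convolve coefficients.
The coefficient of w^4 in the expansion is -1/24, so f^(4)(0) = 4! * (-1/24) = -1.

-1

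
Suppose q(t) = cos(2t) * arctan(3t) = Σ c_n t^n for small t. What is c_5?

Multiply the two series term by term and collect like powers.
q(0) = 0
q′(0) = 3
q′′(0) = 0
q′′′(0) = -90
q^(4)(0) = 0
q^(5)(0) = 8232
The Taylor polynomial is Σ q^(k)(0)/k! · t^k.

343/5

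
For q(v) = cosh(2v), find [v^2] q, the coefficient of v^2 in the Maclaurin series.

2

Apply the Taylor formula c_k = f^(k)(a)/k!.
q(0) = 1
q′(0) = 0
q′′(0) = 4
So c_2 = q′′(0)/2! = 2.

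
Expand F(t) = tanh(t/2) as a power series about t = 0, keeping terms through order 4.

-t^3/24 + t/2

Apply the Taylor formula c_k = f^(k)(a)/k!.
[t^0] = 0;  [t^1] = 1/2;  [t^2] = 0;  [t^3] = -1/24;  [t^4] = 0.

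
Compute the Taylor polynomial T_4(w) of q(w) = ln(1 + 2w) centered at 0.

-4*w^4 + 8*w^3/3 - 2*w^2 + 2*w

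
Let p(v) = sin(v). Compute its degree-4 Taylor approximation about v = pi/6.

(v - pi/6)^4/48 - sqrt(3)*(v - pi/6)^3/12 - (v - pi/6)^2/4 + sqrt(3)*(v - pi/6)/2 + 1/2

p(pi/6) = 1/2
p′(pi/6) = sqrt(3)/2
p′′(pi/6) = -1/2
p′′′(pi/6) = -sqrt(3)/2
p^(4)(pi/6) = 1/2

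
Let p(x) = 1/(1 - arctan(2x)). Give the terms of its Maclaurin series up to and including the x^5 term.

32*x^5/5 + 16*x^4/3 + 16*x^3/3 + 4*x^2 + 2*x + 1

Substitute the inner expansion into the outer series and collect powers.
[x^0] = 1;  [x^1] = 2;  [x^2] = 4;  [x^3] = 16/3;  [x^4] = 16/3;  [x^5] = 32/5.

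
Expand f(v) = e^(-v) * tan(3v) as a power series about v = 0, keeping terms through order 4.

-19*v^4/2 + 21*v^3/2 - 3*v^2 + 3*v

Write out both Maclaurin series and multiply, keeping only the needed powers.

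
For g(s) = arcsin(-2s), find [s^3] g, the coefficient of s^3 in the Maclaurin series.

g(0) = 0
g′(0) = -2
g′′(0) = 0
g′′′(0) = -8
Dividing each by k! gives the coefficients c_0, ..., c_3.

-4/3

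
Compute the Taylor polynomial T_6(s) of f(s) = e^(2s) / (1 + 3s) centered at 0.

Write out both Maclaurin series and multiply, keeping only the needed powers.
f(0) = 1
f′(0) = -1
f′′(0) = 10
f′′′(0) = -82
f^(4)(0) = 1000
f^(5)(0) = -14968
f^(6)(0) = 269488
Dividing each by k! gives the coefficients c_0, ..., c_6.

16843*s^6/45 - 1871*s^5/15 + 125*s^4/3 - 41*s^3/3 + 5*s^2 - s + 1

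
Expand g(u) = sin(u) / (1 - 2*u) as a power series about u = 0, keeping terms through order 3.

23*u^3/6 + 2*u^2 + u

Expand 1/(denominator) as a geometric series and multiply by the numerator's series.
g(0) = 0
g′(0) = 1
g′′(0) = 4
g′′′(0) = 23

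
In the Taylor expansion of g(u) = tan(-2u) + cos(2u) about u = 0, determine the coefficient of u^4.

Expand each term separately and add.
g(0) = 1
g′(0) = -2
g′′(0) = -4
g′′′(0) = -16
g^(4)(0) = 16
So c_4 = g^(4)(0)/4! = 2/3.

2/3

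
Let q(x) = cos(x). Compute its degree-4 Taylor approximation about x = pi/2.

(x - pi/2)^3/6 - (x - pi/2)

q(pi/2) = 0
q′(pi/2) = -1
q′′(pi/2) = 0
q′′′(pi/2) = 1
q^(4)(pi/2) = 0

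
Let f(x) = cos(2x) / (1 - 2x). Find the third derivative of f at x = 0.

24

Multiply the two series term by term and collect like powers.
From the series, [x^3] f = 4; multiply by 3! = 6 to get 24.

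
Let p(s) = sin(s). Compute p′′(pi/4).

-sqrt(2)/2

Use the known series and substitute for the argument.
From the series, [(s - pi/4)^2] p = -sqrt(2)/4; multiply by 2! = 2 to get -sqrt(2)/2.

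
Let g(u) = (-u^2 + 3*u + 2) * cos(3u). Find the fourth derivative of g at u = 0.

270

Distribute the polynomial across the series and collect like powers.
From the series, [u^4] g = 45/4; multiply by 4! = 24 to get 270.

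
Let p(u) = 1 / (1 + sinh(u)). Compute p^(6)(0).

Expand as Σ (-1)^k u^k with u equal to the inner function's series.
From the series, [u^6] p = 77/45; multiply by 6! = 720 to get 1232.

1232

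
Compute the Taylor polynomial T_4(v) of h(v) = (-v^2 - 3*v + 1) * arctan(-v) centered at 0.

-v^4 + 4*v^3/3 + 3*v^2 - v

Multiply each power in the prefactor through the base expansion.
h(0) = 0
h′(0) = -1
h′′(0) = 6
h′′′(0) = 8
h^(4)(0) = -24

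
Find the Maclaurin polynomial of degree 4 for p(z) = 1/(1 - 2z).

16*z^4 + 8*z^3 + 4*z^2 + 2*z + 1

Apply the Taylor formula c_k = f^(k)(a)/k!.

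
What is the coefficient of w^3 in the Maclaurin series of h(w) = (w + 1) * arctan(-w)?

1/3

Shift and add copies of the series according to the polynomial's terms.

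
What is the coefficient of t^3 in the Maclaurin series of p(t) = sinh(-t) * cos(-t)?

Write out both Maclaurin series and multiply, keeping only the needed powers.
[t^0] = 0;  [t^1] = -1;  [t^2] = 0;  [t^3] = 1/3.

1/3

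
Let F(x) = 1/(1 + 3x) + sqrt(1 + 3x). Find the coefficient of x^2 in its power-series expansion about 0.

63/8

Combine the two series term by term.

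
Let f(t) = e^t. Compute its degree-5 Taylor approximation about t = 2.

(t - 2)^5*e^(2)/120 + (t - 2)^4*e^(2)/24 + (t - 2)^3*e^(2)/6 + (t - 2)^2*e^(2)/2 + (t - 2)*e^(2) + e^(2)

f(2) = e^(2)
f′(2) = e^(2)
f′′(2) = e^(2)
f′′′(2) = e^(2)
f^(4)(2) = e^(2)
f^(5)(2) = e^(2)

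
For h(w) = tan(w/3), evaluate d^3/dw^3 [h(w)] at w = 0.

2/27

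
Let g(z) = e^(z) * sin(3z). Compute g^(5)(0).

Multiply the two series term by term and collect like powers.
The coefficient of z^5 in the expansion is -1/10, so g^(5)(0) = 5! * (-1/10) = -12.

-12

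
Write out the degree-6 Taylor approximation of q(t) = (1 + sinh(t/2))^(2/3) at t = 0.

Let u equal the inner series; expand the outer function in u and truncate.
q(0) = 1
q′(0) = 1/3
q′′(0) = -1/18
q′′′(0) = 13/108
q^(4)(0) = -8/81
q^(5)(0) = 721/3888
q^(6)(0) = -1247/2916
Then c_k = q^(k)(0)/k! gives each Taylor coefficient.

-1247*t^6/2099520 + 721*t^5/466560 - t^4/243 + 13*t^3/648 - t^2/36 + t/3 + 1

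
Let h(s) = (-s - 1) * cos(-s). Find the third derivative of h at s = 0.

3

Distribute the polynomial across the series and collect like powers.
The coefficient of s^3 in the expansion is 1/2, so h′′′(0) = 3! * (1/2) = 3.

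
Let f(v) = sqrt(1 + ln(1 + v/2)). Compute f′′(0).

-3/16

Substitute the inner expansion into the outer series and collect powers.
The coefficient of v^2 in the expansion is -3/32, so f′′(0) = 2! * (-3/32) = -3/16.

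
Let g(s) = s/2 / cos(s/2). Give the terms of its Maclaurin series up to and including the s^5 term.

Divide the numerator series by the denominator series (power-series long division).
[s^0] = 0;  [s^1] = 1/2;  [s^2] = 0;  [s^3] = 1/16;  [s^4] = 0;  [s^5] = 5/768.

5*s^5/768 + s^3/16 + s/2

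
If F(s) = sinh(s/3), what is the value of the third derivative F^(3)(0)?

Differentiate repeatedly and evaluate at the center.
The coefficient of s^3 in the expansion is 1/162, so F′′′(0) = 3! * (1/162) = 1/27.

1/27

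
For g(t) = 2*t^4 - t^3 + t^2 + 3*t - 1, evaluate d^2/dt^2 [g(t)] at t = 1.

20

Differentiate repeatedly and evaluate at the center.
The coefficient of (t - 1)^2 in the expansion is 10, so g′′(1) = 2! * (10) = 20.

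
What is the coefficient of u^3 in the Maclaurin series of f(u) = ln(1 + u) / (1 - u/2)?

Multiply the two series term by term and collect like powers.
f(0) = 0
f′(0) = 1
f′′(0) = 0
f′′′(0) = 2
Then c_k = f^(k)(0)/k! gives each Taylor coefficient.

1/3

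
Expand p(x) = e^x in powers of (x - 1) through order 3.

Apply the Taylor formula c_k = f^(k)(a)/k!.
p(1) = e
p′(1) = e
p′′(1) = e
p′′′(1) = e
The Taylor polynomial is Σ p^(k)(1)/k! · (x - 1)^k.

e*(x - 1)^3/6 + e*(x - 1)^2/2 + e*(x - 1) + e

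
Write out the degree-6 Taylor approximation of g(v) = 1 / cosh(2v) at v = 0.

-244*v^6/45 + 10*v^4/3 - 2*v^2 + 1

Divide the numerator series by the denominator series (power-series long division).
[v^0] = 1;  [v^1] = 0;  [v^2] = -2;  [v^3] = 0;  [v^4] = 10/3;  [v^5] = 0;  [v^6] = -244/45.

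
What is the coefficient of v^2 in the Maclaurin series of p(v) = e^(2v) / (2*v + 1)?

Multiply the numerator's expansion by the denominator's geometric series.
p(0) = 1
p′(0) = 0
p′′(0) = 4
So c_2 = p′′(0)/2! = 2.

2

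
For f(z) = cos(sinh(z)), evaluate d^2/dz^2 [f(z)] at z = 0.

Substitute the inner expansion into the outer series and collect powers.
The coefficient of z^2 in the expansion is -1/2, so f′′(0) = 2! * (-1/2) = -1.

-1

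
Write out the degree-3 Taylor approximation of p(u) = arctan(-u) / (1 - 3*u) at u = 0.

-26*u^3/3 - 3*u^2 - u

Use 1/(1 - r) = Σ r^k on the denominator, then take the Cauchy product.
p(0) = 0
p′(0) = -1
p′′(0) = -6
p′′′(0) = -52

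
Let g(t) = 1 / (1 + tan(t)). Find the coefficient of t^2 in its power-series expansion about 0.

1

Expand as Σ (-1)^k u^k with u equal to the inner function's series.
g(0) = 1
g′(0) = -1
g′′(0) = 2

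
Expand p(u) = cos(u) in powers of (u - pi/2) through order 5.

p(pi/2) = 0
p′(pi/2) = -1
p′′(pi/2) = 0
p′′′(pi/2) = 1
p^(4)(pi/2) = 0
p^(5)(pi/2) = -1

-(u - pi/2)^5/120 + (u - pi/2)^3/6 - (u - pi/2)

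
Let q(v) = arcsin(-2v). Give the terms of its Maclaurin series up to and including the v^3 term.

-4*v^3/3 - 2*v

[v^0] = 0;  [v^1] = -2;  [v^2] = 0;  [v^3] = -4/3.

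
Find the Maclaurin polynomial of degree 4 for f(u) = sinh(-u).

Use the known series and substitute for the argument.
[u^0] = 0;  [u^1] = -1;  [u^2] = 0;  [u^3] = -1/6;  [u^4] = 0.

-u^3/6 - u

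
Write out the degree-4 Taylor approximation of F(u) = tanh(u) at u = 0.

Use the known series and substitute for the argument.
[u^0] = 0;  [u^1] = 1;  [u^2] = 0;  [u^3] = -1/3;  [u^4] = 0.

-u^3/3 + u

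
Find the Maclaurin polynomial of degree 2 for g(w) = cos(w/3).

1 - w^2/18

Apply the Taylor formula c_k = f^(k)(a)/k!.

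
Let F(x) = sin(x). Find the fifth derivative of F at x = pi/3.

Differentiate repeatedly and evaluate at the center.
The coefficient of (x - pi/3)^5 in the expansion is 1/240, so F^(5)(pi/3) = 5! * (1/240) = 1/2.

1/2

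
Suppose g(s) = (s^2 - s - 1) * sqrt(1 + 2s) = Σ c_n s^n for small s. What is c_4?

Shift and add copies of the series according to the polynomial's terms.
g(0) = -1
g′(0) = -2
g′′(0) = 1
g′′′(0) = 6
g^(4)(0) = -9

-3/8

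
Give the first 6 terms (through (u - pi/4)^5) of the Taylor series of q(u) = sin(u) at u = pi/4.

q(pi/4) = sqrt(2)/2
q′(pi/4) = sqrt(2)/2
q′′(pi/4) = -sqrt(2)/2
q′′′(pi/4) = -sqrt(2)/2
q^(4)(pi/4) = sqrt(2)/2
q^(5)(pi/4) = sqrt(2)/2

sqrt(2)*(u - pi/4)^5/240 + sqrt(2)*(u - pi/4)^4/48 - sqrt(2)*(u - pi/4)^3/12 - sqrt(2)*(u - pi/4)^2/4 + sqrt(2)*(u - pi/4)/2 + sqrt(2)/2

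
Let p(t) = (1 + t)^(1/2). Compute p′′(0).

-1/4

Use the known series and substitute for the argument.
The coefficient of t^2 in the expansion is -1/8, so p′′(0) = 2! * (-1/8) = -1/4.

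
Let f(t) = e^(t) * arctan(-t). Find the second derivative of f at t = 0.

-2

Multiply the two series term by term and collect like powers.
From the series, [t^2] f = -1; multiply by 2! = 2 to get -2.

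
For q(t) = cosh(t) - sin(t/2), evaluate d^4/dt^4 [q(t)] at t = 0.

Combine the two series term by term.
From the series, [t^4] q = 1/24; multiply by 4! = 24 to get 1.

1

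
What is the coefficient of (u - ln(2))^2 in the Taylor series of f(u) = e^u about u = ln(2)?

1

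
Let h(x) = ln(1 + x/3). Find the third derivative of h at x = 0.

The coefficient of x^3 in the expansion is 1/81, so h′′′(0) = 3! * (1/81) = 2/27.

2/27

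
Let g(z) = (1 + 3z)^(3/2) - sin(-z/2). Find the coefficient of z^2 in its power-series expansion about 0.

Add the two expansions coefficient-wise.
g(0) = 1
g′(0) = 5
g′′(0) = 27/4
So c_2 = g′′(0)/2! = 27/8.

27/8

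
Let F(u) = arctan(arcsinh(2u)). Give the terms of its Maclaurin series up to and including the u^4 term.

-4*u^3 + 2*u

Plug the Maclaurin series of the inner function into that of the outer and collect terms.
[u^0] = 0;  [u^1] = 2;  [u^2] = 0;  [u^3] = -4;  [u^4] = 0.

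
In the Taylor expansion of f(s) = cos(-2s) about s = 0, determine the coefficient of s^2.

-2

f(0) = 1
f′(0) = 0
f′′(0) = -4
So c_2 = f′′(0)/2! = -2.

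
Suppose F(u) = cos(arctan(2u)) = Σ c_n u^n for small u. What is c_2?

Compose series: expand the inner function first, then feed it into the outer expansion.
[u^0] = 1;  [u^1] = 0;  [u^2] = -2.

-2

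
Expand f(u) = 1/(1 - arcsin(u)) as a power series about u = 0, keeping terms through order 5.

63*u^5/40 + 4*u^4/3 + 7*u^3/6 + u^2 + u + 1

Plug the Maclaurin series of the inner function into that of the outer and collect terms.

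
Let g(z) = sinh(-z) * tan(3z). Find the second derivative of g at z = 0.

Multiply the two series term by term and collect like powers.
From the series, [z^2] g = -3; multiply by 2! = 2 to get -6.

-6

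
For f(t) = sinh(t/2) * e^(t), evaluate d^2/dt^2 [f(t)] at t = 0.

1

Expand each factor separately, then convolve coefficients.
The coefficient of t^2 in the expansion is 1/2, so f′′(0) = 2! * (1/2) = 1.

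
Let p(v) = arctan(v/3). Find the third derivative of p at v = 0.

The coefficient of v^3 in the expansion is -1/81, so p′′′(0) = 3! * (-1/81) = -2/27.

-2/27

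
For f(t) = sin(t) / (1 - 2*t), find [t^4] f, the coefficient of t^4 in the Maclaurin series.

Multiply the numerator's expansion by the denominator's geometric series.
f(0) = 0
f′(0) = 1
f′′(0) = 4
f′′′(0) = 23
f^(4)(0) = 184
The Taylor polynomial is Σ f^(k)(0)/k! · t^k.

23/3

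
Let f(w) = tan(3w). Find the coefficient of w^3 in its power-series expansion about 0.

[w^0] = 0;  [w^1] = 3;  [w^2] = 0;  [w^3] = 9.

9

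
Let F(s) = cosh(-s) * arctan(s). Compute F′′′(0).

Write out both Maclaurin series and multiply, keeping only the needed powers.
The coefficient of s^3 in the expansion is 1/6, so F′′′(0) = 3! * (1/6) = 1.

1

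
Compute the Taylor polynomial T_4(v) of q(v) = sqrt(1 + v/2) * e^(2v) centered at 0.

Write out both Maclaurin series and multiply, keeping only the needed powers.
q(0) = 1
q′(0) = 9/4
q′′(0) = 79/16
q′′′(0) = 683/64
q^(4)(0) = 5841/256

1947*v^4/2048 + 683*v^3/384 + 79*v^2/32 + 9*v/4 + 1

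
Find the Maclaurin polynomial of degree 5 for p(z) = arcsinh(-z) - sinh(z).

Add the two expansions coefficient-wise.
p(0) = 0
p′(0) = -2
p′′(0) = 0
p′′′(0) = 0
p^(4)(0) = 0
p^(5)(0) = -10
Dividing each by k! gives the coefficients c_0, ..., c_5.

-z^5/12 - 2*z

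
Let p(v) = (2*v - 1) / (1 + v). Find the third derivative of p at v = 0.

Distribute the polynomial across the series and collect like powers.
From the series, [v^3] p = 3; multiply by 3! = 6 to get 18.

18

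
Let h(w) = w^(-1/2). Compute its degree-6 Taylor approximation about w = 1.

h(1) = 1
h′(1) = -1/2
h′′(1) = 3/4
h′′′(1) = -15/8
h^(4)(1) = 105/16
h^(5)(1) = -945/32
h^(6)(1) = 10395/64
Dividing each by k! gives the coefficients c_0, ..., c_6.

231*(w - 1)^6/1024 - 63*(w - 1)^5/256 + 35*(w - 1)^4/128 - 5*(w - 1)^3/16 + 3*(w - 1)^2/8 - (w - 1)/2 + 1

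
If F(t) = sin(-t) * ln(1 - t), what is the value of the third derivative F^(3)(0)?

Write out both Maclaurin series and multiply, keeping only the needed powers.
From the series, [t^3] F = 1/2; multiply by 3! = 6 to get 3.

3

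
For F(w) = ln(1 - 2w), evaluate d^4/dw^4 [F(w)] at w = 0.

-96

Apply the Taylor formula c_k = f^(k)(a)/k!.
The coefficient of w^4 in the expansion is -4, so F^(4)(0) = 4! * (-4) = -96.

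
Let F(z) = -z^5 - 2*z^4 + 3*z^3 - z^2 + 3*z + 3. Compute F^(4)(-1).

Use the known series and substitute for the argument.
The coefficient of (z + 1)^4 in the expansion is 3, so F^(4)(-1) = 4! * (3) = 72.

72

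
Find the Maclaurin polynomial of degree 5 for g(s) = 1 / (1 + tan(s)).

-32*s^5/15 + 5*s^4/3 - 4*s^3/3 + s^2 - s + 1

Use the geometric series for the reciprocal, then substitute.
[s^0] = 1;  [s^1] = -1;  [s^2] = 1;  [s^3] = -4/3;  [s^4] = 5/3;  [s^5] = -32/15.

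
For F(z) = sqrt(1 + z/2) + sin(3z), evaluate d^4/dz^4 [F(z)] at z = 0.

Expand each term separately and add.
The coefficient of z^4 in the expansion is -5/2048, so F^(4)(0) = 4! * (-5/2048) = -15/256.

-15/256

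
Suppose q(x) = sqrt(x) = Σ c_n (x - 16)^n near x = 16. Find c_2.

Apply the Taylor formula c_k = f^(k)(a)/k!.
[(x - 16)^0] = 4;  [(x - 16)^1] = 1/8;  [(x - 16)^2] = -1/512.

-1/512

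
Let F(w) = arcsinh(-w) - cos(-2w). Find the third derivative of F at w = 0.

Add the two expansions coefficient-wise.
The coefficient of w^3 in the expansion is 1/6, so F′′′(0) = 3! * (1/6) = 1.

1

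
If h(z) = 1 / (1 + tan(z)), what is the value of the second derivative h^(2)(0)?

2

Use the geometric series for the reciprocal, then substitute.
From the series, [z^2] h = 1; multiply by 2! = 2 to get 2.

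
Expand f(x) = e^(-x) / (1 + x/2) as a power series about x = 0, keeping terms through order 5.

-109*x^5/480 + 7*x^4/16 - 19*x^3/24 + 5*x^2/4 - 3*x/2 + 1

Write out both Maclaurin series and multiply, keeping only the needed powers.
[x^0] = 1;  [x^1] = -3/2;  [x^2] = 5/4;  [x^3] = -19/24;  [x^4] = 7/16;  [x^5] = -109/480.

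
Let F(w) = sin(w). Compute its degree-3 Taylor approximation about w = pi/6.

-sqrt(3)*(w - pi/6)^3/12 - (w - pi/6)^2/4 + sqrt(3)*(w - pi/6)/2 + 1/2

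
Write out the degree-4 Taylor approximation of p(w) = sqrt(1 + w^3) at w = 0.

Use the known series and substitute for the argument.
[w^0] = 1;  [w^1] = 0;  [w^2] = 0;  [w^3] = 1/2;  [w^4] = 0.

w^3/2 + 1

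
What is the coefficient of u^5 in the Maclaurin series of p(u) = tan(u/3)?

2/3645

p(0) = 0
p′(0) = 1/3
p′′(0) = 0
p′′′(0) = 2/27
p^(4)(0) = 0
p^(5)(0) = 16/243
The Taylor polynomial is Σ p^(k)(0)/k! · u^k.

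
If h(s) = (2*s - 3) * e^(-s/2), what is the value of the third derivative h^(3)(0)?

Multiply each power in the prefactor through the base expansion.
The coefficient of s^3 in the expansion is 5/16, so h′′′(0) = 3! * (5/16) = 15/8.

15/8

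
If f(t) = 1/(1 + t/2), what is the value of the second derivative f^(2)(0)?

Apply the Taylor formula c_k = f^(k)(a)/k!.
The coefficient of t^2 in the expansion is 1/4, so f′′(0) = 2! * (1/4) = 1/2.

1/2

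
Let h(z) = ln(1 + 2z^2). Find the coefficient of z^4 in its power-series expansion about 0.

-2

c_4 = h^(4)(0)/4! = -2.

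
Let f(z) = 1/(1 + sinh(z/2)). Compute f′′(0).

1/2

Plug the Maclaurin series of the inner function into that of the outer and collect terms.
The coefficient of z^2 in the expansion is 1/4, so f′′(0) = 2! * (1/4) = 1/2.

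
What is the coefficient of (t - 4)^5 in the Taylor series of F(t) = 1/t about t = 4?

-1/4096

[(t - 4)^0] = 1/4;  [(t - 4)^1] = -1/16;  [(t - 4)^2] = 1/64;  [(t - 4)^3] = -1/256;  [(t - 4)^4] = 1/1024;  [(t - 4)^5] = -1/4096.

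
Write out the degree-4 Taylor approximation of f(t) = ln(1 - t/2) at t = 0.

-t^4/64 - t^3/24 - t^2/8 - t/2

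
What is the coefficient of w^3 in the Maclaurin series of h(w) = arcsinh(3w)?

-9/2

h(0) = 0
h′(0) = 3
h′′(0) = 0
h′′′(0) = -27
So c_3 = h′′′(0)/3! = -9/2.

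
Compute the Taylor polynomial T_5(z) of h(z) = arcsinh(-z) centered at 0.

h(0) = 0
h′(0) = -1
h′′(0) = 0
h′′′(0) = 1
h^(4)(0) = 0
h^(5)(0) = -9
The Taylor polynomial is Σ h^(k)(0)/k! · z^k.

-3*z^5/40 + z^3/6 - z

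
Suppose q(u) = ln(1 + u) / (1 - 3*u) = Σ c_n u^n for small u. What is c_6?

Expand 1/(denominator) as a geometric series and multiply by the numerator's series.
[u^0] = 0;  [u^1] = 1;  [u^2] = 5/2;  [u^3] = 47/6;  [u^4] = 93/4;  [u^5] = 1399/20;  [u^6] = 12581/60.
So c_6 = q^(6)(0)/6! = 12581/60.

12581/60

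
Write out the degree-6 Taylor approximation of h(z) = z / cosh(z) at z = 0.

Write the quotient as an unknown series and match coefficients against numerator = denominator · series.
[z^0] = 0;  [z^1] = 1;  [z^2] = 0;  [z^3] = -1/2;  [z^4] = 0;  [z^5] = 5/24;  [z^6] = 0.

5*z^5/24 - z^3/2 + z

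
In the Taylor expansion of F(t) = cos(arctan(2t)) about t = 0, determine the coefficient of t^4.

Plug the Maclaurin series of the inner function into that of the outer and collect terms.
F(0) = 1
F′(0) = 0
F′′(0) = -4
F′′′(0) = 0
F^(4)(0) = 144
So c_4 = F^(4)(0)/4! = 6.

6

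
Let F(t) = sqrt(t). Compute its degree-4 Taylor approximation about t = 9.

F(9) = 3
F′(9) = 1/6
F′′(9) = -1/108
F′′′(9) = 1/648
F^(4)(9) = -5/11664
Then c_k = F^(k)(9)/k! gives each Taylor coefficient.

-5*(t - 9)^4/279936 + (t - 9)^3/3888 - (t - 9)^2/216 + (t - 9)/6 + 3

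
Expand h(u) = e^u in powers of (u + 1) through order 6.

h(-1) = e^(-1)
h′(-1) = e^(-1)
h′′(-1) = e^(-1)
h′′′(-1) = e^(-1)
h^(4)(-1) = e^(-1)
h^(5)(-1) = e^(-1)
h^(6)(-1) = e^(-1)
Dividing each by k! gives the coefficients c_0, ..., c_6.

(u + 1)^6*e^(-1)/720 + (u + 1)^5*e^(-1)/120 + (u + 1)^4*e^(-1)/24 + (u + 1)^3*e^(-1)/6 + (u + 1)^2*e^(-1)/2 + (u + 1)*e^(-1) + e^(-1)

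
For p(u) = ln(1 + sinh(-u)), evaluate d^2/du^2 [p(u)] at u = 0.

Plug the Maclaurin series of the inner function into that of the outer and collect terms.
The coefficient of u^2 in the expansion is -1/2, so p′′(0) = 2! * (-1/2) = -1.

-1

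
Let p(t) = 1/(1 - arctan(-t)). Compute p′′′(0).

-4

Substitute the inner expansion into the outer series and collect powers.
The coefficient of t^3 in the expansion is -2/3, so p′′′(0) = 3! * (-2/3) = -4.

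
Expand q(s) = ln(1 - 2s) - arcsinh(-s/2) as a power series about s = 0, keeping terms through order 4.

Combine the two series term by term.
[s^0] = 0;  [s^1] = -3/2;  [s^2] = -2;  [s^3] = -43/16;  [s^4] = -4.

-4*s^4 - 43*s^3/16 - 2*s^2 - 3*s/2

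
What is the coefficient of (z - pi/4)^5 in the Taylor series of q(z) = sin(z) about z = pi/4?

sqrt(2)/240

q(pi/4) = sqrt(2)/2
q′(pi/4) = sqrt(2)/2
q′′(pi/4) = -sqrt(2)/2
q′′′(pi/4) = -sqrt(2)/2
q^(4)(pi/4) = sqrt(2)/2
q^(5)(pi/4) = sqrt(2)/2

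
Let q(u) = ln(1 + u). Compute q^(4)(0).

From the series, [u^4] q = -1/4; multiply by 4! = 24 to get -6.

-6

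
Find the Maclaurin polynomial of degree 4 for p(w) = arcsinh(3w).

-9*w^3/2 + 3*w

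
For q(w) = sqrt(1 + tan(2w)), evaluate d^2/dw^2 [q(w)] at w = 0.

Let u equal the inner series; expand the outer function in u and truncate.
From the series, [w^2] q = -1/2; multiply by 2! = 2 to get -1.

-1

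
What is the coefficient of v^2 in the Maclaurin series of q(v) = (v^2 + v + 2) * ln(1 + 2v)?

-2

Shift and add copies of the series according to the polynomial's terms.
q(0) = 0
q′(0) = 4
q′′(0) = -4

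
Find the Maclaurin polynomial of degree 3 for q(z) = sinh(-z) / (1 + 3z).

Expand each factor separately, then convolve coefficients.
q(0) = 0
q′(0) = -1
q′′(0) = 6
q′′′(0) = -55
Dividing each by k! gives the coefficients c_0, ..., c_3.

-55*z^3/6 + 3*z^2 - z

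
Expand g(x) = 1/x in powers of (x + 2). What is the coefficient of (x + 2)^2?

g(-2) = -1/2
g′(-2) = -1/4
g′′(-2) = -1/4
So c_2 = g′′(-2)/2! = -1/8.

-1/8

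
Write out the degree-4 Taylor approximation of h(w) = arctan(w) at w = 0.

-w^3/3 + w

[w^0] = 0;  [w^1] = 1;  [w^2] = 0;  [w^3] = -1/3;  [w^4] = 0.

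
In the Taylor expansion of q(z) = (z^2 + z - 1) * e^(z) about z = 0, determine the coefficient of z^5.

Shift and add copies of the series according to the polynomial's terms.
q(0) = -1
q′(0) = 0
q′′(0) = 3
q′′′(0) = 8
q^(4)(0) = 15
q^(5)(0) = 24

1/5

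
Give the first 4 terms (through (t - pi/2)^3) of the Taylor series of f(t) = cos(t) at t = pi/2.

(t - pi/2)^3/6 - (t - pi/2)

f(pi/2) = 0
f′(pi/2) = -1
f′′(pi/2) = 0
f′′′(pi/2) = 1
The Taylor polynomial is Σ f^(k)(pi/2)/k! · (t - pi/2)^k.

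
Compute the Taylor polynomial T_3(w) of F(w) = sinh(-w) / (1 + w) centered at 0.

Multiply the two series term by term and collect like powers.
F(0) = 0
F′(0) = -1
F′′(0) = 2
F′′′(0) = -7

-7*w^3/6 + w^2 - w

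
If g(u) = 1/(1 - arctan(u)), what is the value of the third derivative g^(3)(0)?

4

Compose series: expand the inner function first, then feed it into the outer expansion.
From the series, [u^3] g = 2/3; multiply by 3! = 6 to get 4.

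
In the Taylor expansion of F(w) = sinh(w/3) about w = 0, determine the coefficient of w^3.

F(0) = 0
F′(0) = 1/3
F′′(0) = 0
F′′′(0) = 1/27

1/162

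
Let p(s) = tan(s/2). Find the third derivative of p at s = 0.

1/4

The coefficient of s^3 in the expansion is 1/24, so p′′′(0) = 3! * (1/24) = 1/4.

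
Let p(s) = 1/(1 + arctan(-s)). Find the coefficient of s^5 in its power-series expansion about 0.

Substitute the inner expansion into the outer series and collect powers.
[s^0] = 1;  [s^1] = 1;  [s^2] = 1;  [s^3] = 2/3;  [s^4] = 1/3;  [s^5] = 1/5.

1/5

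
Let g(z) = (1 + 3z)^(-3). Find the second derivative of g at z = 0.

108

Apply the Taylor formula c_k = f^(k)(a)/k!.
From the series, [z^2] g = 54; multiply by 2! = 2 to get 108.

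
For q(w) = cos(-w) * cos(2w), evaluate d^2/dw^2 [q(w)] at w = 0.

Write out both Maclaurin series and multiply, keeping only the needed powers.
From the series, [w^2] q = -5/2; multiply by 2! = 2 to get -5.

-5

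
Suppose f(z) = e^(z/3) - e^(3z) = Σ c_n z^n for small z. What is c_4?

-820/243

Combine the two series term by term.
f(0) = 0
f′(0) = -8/3
f′′(0) = -80/9
f′′′(0) = -728/27
f^(4)(0) = -6560/81
Dividing each by k! gives the coefficients c_0, ..., c_4.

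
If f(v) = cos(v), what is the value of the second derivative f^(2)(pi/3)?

-1/2

The coefficient of (v - pi/3)^2 in the expansion is -1/4, so f′′(pi/3) = 2! * (-1/4) = -1/2.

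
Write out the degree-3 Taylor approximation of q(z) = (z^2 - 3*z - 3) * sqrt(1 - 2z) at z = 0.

2*z^3 + 11*z^2/2 - 3

Shift and add copies of the series according to the polynomial's terms.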